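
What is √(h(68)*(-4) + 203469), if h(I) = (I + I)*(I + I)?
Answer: √129485 ≈ 359.84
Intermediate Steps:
h(I) = 4*I² (h(I) = (2*I)*(2*I) = 4*I²)
√(h(68)*(-4) + 203469) = √((4*68²)*(-4) + 203469) = √((4*4624)*(-4) + 203469) = √(18496*(-4) + 203469) = √(-73984 + 203469) = √129485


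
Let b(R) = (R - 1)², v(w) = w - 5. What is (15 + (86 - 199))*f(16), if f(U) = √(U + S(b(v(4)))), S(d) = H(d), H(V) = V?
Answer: -196*√5 ≈ -438.27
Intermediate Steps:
v(w) = -5 + w
b(R) = (-1 + R)²
S(d) = d
f(U) = √(4 + U) (f(U) = √(U + (-1 + (-5 + 4))²) = √(U + (-1 - 1)²) = √(U + (-2)²) = √(U + 4) = √(4 + U))
(15 + (86 - 199))*f(16) = (15 + (86 - 199))*√(4 + 16) = (15 - 113)*√20 = -196*√5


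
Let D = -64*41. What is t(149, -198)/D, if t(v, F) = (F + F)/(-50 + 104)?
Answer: 11/3936 ≈ 0.0027947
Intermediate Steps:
t(v, F) = F/27 (t(v, F) = (2*F)/54 = (2*F)*(1/54) = F/27)
D = -2624
t(149, -198)/D = ((1/27)*(-198))/(-2624) = -22/3*(-1/2624) = 11/3936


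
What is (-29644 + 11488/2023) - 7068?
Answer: -74256888/2023 ≈ -36706.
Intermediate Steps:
(-29644 + 11488/2023) - 7068 = -59958324/2023 - 7068 = -74256888/2023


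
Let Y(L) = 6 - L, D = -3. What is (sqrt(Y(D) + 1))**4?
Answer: 100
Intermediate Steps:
(sqrt(Y(D) + 1))**4 = (sqrt((6 - 1*(-3)) + 1))**4 = (sqrt((6 + 3) + 1))**4 = (sqrt(9 + 1))**4 = (sqrt(10))**4 = 100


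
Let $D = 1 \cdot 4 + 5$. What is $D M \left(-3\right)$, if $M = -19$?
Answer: $513$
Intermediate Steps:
$D = 9$ ($D = 4 + 5 = 9$)
$D M \left(-3\right) = 9 \left(-19\right) \left(-3\right) = \left(-171\right) \left(-3\right) = 513$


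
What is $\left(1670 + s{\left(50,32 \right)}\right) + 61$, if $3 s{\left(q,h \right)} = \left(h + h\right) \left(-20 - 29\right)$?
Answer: $\frac{2057}{3} \approx 685.67$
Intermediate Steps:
$s{\left(q,h \right)} = - \frac{98 h}{3}$ ($s{\left(q,h \right)} = \frac{\left(h + h\right) \left(-20 - 29\right)}{3} = \frac{2 h \left(-49\right)}{3} = \frac{\left(-98\right) h}{3} = - \frac{98 h}{3}$)
$\left(1670 + s{\left(50,32 \right)}\right) + 61 = \left(1670 - \frac{3136}{3}\right) + 61 = \frac{1874}{3} + 61 = \frac{2057}{3}$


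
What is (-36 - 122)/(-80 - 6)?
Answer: 79/43 ≈ 1.8372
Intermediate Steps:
(-36 - 122)/(-80 - 6) = -158/(-86) = -1/86*(-158) = 79/43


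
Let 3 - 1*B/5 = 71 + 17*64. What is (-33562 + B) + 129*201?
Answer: -13413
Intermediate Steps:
B = -5780 (B = 15 - 5*(71 + 17*64) = 15 - 5*(71 + 1088) = 15 - 5*1159 = 15 - 5795 = -5780)
(-33562 + B) + 129*201 = (-33562 - 5780) + 129*201 = -39342 + 25929 = -13413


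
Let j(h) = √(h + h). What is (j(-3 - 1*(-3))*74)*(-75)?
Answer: 0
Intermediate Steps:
j(h) = √2*√h (j(h) = √(2*h) = √2*√h)
(j(-3 - 1*(-3))*74)*(-75) = ((√2*√(-3 - 1*(-3)))*74)*(-75) = ((√2*√(-3 + 3))*74)*(-75) = ((√2*√0)*74)*(-75) = ((√2*0)*74)*(-75) = (0*74)*(-75) = 0*(-75) = 0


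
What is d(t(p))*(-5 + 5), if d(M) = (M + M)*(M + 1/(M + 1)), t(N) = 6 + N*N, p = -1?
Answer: 0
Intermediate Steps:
t(N) = 6 + N²
d(M) = 2*M*(M + 1/(1 + M)) (d(M) = (2*M)*(M + 1/(1 + M)) = 2*M*(M + 1/(1 + M)))
d(t(p))*(-5 + 5) = (2*(6 + (-1)²)*(1 + (6 + (-1)²) + (6 + (-1)²)²)/(1 + (6 + (-1)²)))*(-5 + 5) = (2*(6 + 1)*(1 + (6 + 1) + (6 + 1)²)/(1 + (6 + 1)))*0 = (2*7*(1 + 7 + 7²)/(1 + 7))*0 = (2*7*(1 + 7 + 49)/8)*0 = (2*7*(⅛)*57)*0 = (399/4)*0 = 0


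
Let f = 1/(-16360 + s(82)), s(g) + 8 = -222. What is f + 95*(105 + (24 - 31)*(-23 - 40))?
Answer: 860523299/16590 ≈ 51870.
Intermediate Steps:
s(g) = -230 (s(g) = -8 - 222 = -230)
f = -1/16590 (f = 1/(-16360 - 230) = 1/(-16590) = -1/16590 ≈ -6.0277e-5)
f + 95*(105 + (24 - 31)*(-23 - 40)) = -1/16590 + 95*(105 + (24 - 31)*(-23 - 40)) = -1/16590 + 95*(105 - 7*(-63)) = -1/16590 + 95*(105 + 441) = -1/16590 + 95*546 = -1/16590 + 51870 = 860523299/16590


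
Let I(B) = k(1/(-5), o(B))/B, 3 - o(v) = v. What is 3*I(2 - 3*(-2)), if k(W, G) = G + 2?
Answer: -9/8 ≈ -1.1250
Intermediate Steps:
o(v) = 3 - v
k(W, G) = 2 + G
I(B) = (5 - B)/B (I(B) = (2 + (3 - B))/B = (5 - B)/B)
3*I(2 - 3*(-2)) = 3*((5 - (2 - 3*(-2)))/(2 - 3*(-2))) = 3*((5 - (2 + 6))/(2 + 6)) = 3*((5 - 1*8)/8) = 3*((5 - 8)/8) = 3*((⅛)*(-3)) = 3*(-3/8) = -9/8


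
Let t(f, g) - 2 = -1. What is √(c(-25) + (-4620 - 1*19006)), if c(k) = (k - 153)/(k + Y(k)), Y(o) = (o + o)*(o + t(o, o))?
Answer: 2*I*√326188554/235 ≈ 153.71*I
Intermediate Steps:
t(f, g) = 1 (t(f, g) = 2 - 1 = 1)
Y(o) = 2*o*(1 + o) (Y(o) = (o + o)*(o + 1) = (2*o)*(1 + o) = 2*o*(1 + o))
c(k) = (-153 + k)/(k + 2*k*(1 + k)) (c(k) = (k - 153)/(k + 2*k*(1 + k)) = (-153 + k)/(k + 2*k*(1 + k)))
√(c(-25) + (-4620 - 1*19006)) = √((-153 - 25)/((-25)*(3 + 2*(-25))) + (-4620 - 1*19006)) = √(-1/25*(-178)/(3 - 50) + (-4620 - 19006)) = √(-1/25*(-178)/(-47) - 23626) = √(-1/25*(-1/47)*(-178) - 23626) = √(-178/1175 - 23626) = √(-27760728/1175) = 2*I*√326188554/235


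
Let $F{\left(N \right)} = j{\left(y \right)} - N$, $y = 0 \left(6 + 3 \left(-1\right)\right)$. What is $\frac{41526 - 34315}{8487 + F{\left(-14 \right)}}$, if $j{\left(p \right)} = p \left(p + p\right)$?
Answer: $\frac{7211}{8501} \approx 0.84825$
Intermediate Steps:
$y = 0$ ($y = 0 \left(6 - 3\right) = 0 \cdot 3 = 0$)
$j{\left(p \right)} = 2 p^{2}$ ($j{\left(p \right)} = p 2 p = 2 p^{2}$)
$F{\left(N \right)} = - N$ ($F{\left(N \right)} = 2 \cdot 0^{2} - N = 2 \cdot 0 - N = 0 - N = - N$)
$\frac{41526 - 34315}{8487 + F{\left(-14 \right)}} = \frac{41526 - 34315}{8487 - -14} = \frac{7211}{8487 + 14} = \frac{7211}{8501}$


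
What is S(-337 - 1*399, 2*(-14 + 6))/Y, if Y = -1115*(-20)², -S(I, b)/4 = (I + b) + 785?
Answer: 33/111500 ≈ 0.00029596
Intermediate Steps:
S(I, b) = -3140 - 4*I - 4*b (S(I, b) = -4*((I + b) + 785) = -4*(785 + I + b) = -3140 - 4*I - 4*b)
Y = -446000 (Y = -1115*400 = -446000)
S(-337 - 1*399, 2*(-14 + 6))/Y = (-3140 - 4*(-337 - 1*399) - 8*(-14 + 6))/(-446000) = (-3140 - 4*(-337 - 399) - 8*(-8))*(-1/446000) = (-3140 - 4*(-736) - 4*(-16))*(-1/446000) = (-3140 + 2944 + 64)*(-1/446000) = -132*(-1/446000) = 33/111500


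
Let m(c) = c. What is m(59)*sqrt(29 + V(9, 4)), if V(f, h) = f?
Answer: 59*sqrt(38) ≈ 363.70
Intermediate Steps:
m(59)*sqrt(29 + V(9, 4)) = 59*sqrt(29 + 9) = 59*sqrt(38)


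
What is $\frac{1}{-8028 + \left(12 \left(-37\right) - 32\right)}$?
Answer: $- \frac{1}{8504} \approx -0.00011759$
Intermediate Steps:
$\frac{1}{-8028 + \left(12 \left(-37\right) - 32\right)} = \frac{1}{-8028 - 476} = \frac{1}{-8504} = - \frac{1}{8504}$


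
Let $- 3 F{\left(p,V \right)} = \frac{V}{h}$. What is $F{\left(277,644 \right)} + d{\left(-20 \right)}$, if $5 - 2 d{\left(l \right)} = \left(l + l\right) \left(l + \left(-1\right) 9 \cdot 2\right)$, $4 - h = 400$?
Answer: $- \frac{449633}{594} \approx -756.96$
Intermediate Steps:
$h = -396$ ($h = 4 - 400 = -396$)
$F{\left(p,V \right)} = \frac{V}{1188}$ ($F{\left(p,V \right)} = - \frac{V \frac{1}{-396}}{3} = - \frac{V \left(- \frac{1}{396}\right)}{3} = - \frac{\left(- \frac{1}{396}\right) V}{3} = \frac{V}{1188}$)
$d{\left(l \right)} = \frac{5}{2} - l \left(-18 + l\right)$ ($d{\left(l \right)} = \frac{5}{2} - \frac{\left(l + l\right) \left(l + \left(-1\right) 9 \cdot 2\right)}{2} = \frac{5}{2} - \frac{2 l \left(l - 18\right)}{2} = \frac{5}{2} - \frac{2 l \left(-18 + l\right)}{2} = \frac{5}{2} - l \left(-18 + l\right)$)
$F{\left(277,644 \right)} + d{\left(-20 \right)} = \frac{1}{1188} \cdot 644 + \left(\frac{5}{2} - \left(-20\right)^{2} + 18 \left(-20\right)\right) = \frac{161}{297} - \frac{1515}{2} = - \frac{449633}{594}$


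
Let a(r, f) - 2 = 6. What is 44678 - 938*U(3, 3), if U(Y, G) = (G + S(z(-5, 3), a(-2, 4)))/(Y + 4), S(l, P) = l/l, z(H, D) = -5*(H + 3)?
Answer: 44142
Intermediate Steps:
z(H, D) = -15 - 5*H (z(H, D) = -5*(3 + H) = -15 - 5*H)
a(r, f) = 8 (a(r, f) = 2 + 6 = 8)
S(l, P) = 1
U(Y, G) = (1 + G)/(4 + Y) (U(Y, G) = (G + 1)/(Y + 4) = (1 + G)/(4 + Y))
44678 - 938*U(3, 3) = 44678 - 938*(1 + 3)/(4 + 3) = 44678 - 938*4/7 = 44678 - 536 = 44142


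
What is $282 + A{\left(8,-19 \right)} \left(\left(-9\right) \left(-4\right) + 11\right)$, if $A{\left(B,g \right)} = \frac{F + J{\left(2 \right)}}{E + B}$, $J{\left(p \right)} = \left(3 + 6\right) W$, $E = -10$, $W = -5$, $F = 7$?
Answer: $1175$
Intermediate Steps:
$J{\left(p \right)} = -45$ ($J{\left(p \right)} = \left(3 + 6\right) \left(-5\right) = 9 \left(-5\right) = -45$)
$A{\left(B,g \right)} = - \frac{38}{-10 + B}$ ($A{\left(B,g \right)} = \frac{7 - 45}{-10 + B} = - \frac{38}{-10 + B}$)
$282 + A{\left(8,-19 \right)} \left(\left(-9\right) \left(-4\right) + 11\right) = 282 + - \frac{38}{-10 + 8} \left(\left(-9\right) \left(-4\right) + 11\right) = 282 + - \frac{38}{-2} \left(36 + 11\right) = 282 + \left(-38\right) \left(- \frac{1}{2}\right) 47 = 282 + 19 \cdot 47 = 282 + 893 = 1175$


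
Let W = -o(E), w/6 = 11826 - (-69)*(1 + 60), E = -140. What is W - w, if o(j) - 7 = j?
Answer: -96077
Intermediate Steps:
o(j) = 7 + j
w = 96210 (w = 6*(11826 - (-69)*(1 + 60)) = 6*(11826 - (-69)*61) = 6*(11826 - 1*(-4209)) = 6*(11826 + 4209) = 6*16035 = 96210)
W = 133 (W = -(7 - 140) = -1*(-133) = 133)
W - w = 133 - 1*96210 = 133 - 96210 = -96077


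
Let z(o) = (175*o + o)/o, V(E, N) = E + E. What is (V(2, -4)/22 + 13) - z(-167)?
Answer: -1791/11 ≈ -162.82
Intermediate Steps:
V(E, N) = 2*E
z(o) = 176 (z(o) = (176*o)/o = 176)
(V(2, -4)/22 + 13) - z(-167) = ((2*2)/22 + 13) - 1*176 = ((1/22)*4 + 13) - 176 = (2/11 + 13) - 176 = 145/11 - 176 = -1791/11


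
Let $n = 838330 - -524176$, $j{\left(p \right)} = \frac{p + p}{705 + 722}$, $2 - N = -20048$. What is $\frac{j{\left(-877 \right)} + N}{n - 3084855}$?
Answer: $- \frac{28609596}{2457792023} \approx -0.01164$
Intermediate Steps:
$N = 20050$ ($N = 2 - -20048 = 2 + 20048 = 20050$)
$j{\left(p \right)} = \frac{2 p}{1427}$
$n = 1362506$ ($n = 838330 + 524176 = 1362506$)
$\frac{j{\left(-877 \right)} + N}{n - 3084855} = \frac{\frac{2}{1427} \left(-877\right) + 20050}{1362506 - 3084855} = \frac{- \frac{1754}{1427} + 20050}{-1722349} = \frac{28609596}{1427} \left(- \frac{1}{1722349}\right) = - \frac{28609596}{2457792023}$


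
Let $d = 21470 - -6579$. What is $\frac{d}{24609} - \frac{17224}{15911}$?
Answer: $\frac{22422223}{391553799} \approx 0.057265$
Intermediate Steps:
$d = 28049$ ($d = 21470 + 6579 = 28049$)
$\frac{d}{24609} - \frac{17224}{15911} = \frac{28049}{24609} - \frac{17224}{15911} = \frac{22422223}{391553799}$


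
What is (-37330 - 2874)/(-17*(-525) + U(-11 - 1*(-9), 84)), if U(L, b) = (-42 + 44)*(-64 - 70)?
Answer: -40204/8657 ≈ -4.6441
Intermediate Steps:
U(L, b) = -268 (U(L, b) = 2*(-134) = -268)
(-37330 - 2874)/(-17*(-525) + U(-11 - 1*(-9), 84)) = (-37330 - 2874)/(-17*(-525) - 268) = -40204/(8925 - 268) = -40204/8657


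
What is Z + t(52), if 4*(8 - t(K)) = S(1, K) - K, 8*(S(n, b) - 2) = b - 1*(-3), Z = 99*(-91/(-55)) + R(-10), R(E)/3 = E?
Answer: 24413/160 ≈ 152.58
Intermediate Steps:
R(E) = 3*E
Z = 669/5 (Z = 99*(-91/(-55)) + 3*(-10) = 99*(-91*(-1/55)) - 30 = 99*(91/55) - 30 = 819/5 - 30 = 669/5 ≈ 133.80)
S(n, b) = 19/8 + b/8 (S(n, b) = 2 + (b - 1*(-3))/8 = 2 + (b + 3)/8 = 2 + (3 + b)/8 = 2 + (3/8 + b/8) = 19/8 + b/8)
t(K) = 237/32 + 7*K/32 (t(K) = 8 - ((19/8 + K/8) - K)/4 = 8 - (19/8 - 7*K/8)/4 = 8 + (-19/32 + 7*K/32) = 237/32 + 7*K/32)
Z + t(52) = 669/5 + (237/32 + (7/32)*52) = 669/5 + (237/32 + 91/8) = 669/5 + 601/32 = 24413/160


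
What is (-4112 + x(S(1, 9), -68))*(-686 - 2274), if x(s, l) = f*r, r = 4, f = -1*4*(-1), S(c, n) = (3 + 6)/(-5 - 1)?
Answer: 12124160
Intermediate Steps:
S(c, n) = -3/2 (S(c, n) = 9/(-6) = 9*(-⅙) = -3/2)
f = 4 (f = -4*(-1) = 4)
x(s, l) = 16 (x(s, l) = 4*4 = 16)
(-4112 + x(S(1, 9), -68))*(-686 - 2274) = (-4112 + 16)*(-686 - 2274) = -4096*(-2960) = 12124160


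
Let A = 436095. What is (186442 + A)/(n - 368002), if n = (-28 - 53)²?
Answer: -622537/361441 ≈ -1.7224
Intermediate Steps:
n = 6561 (n = (-81)² = 6561)
(186442 + A)/(n - 368002) = (186442 + 436095)/(6561 - 368002) = 622537/(-361441) = 622537*(-1/361441) = -622537/361441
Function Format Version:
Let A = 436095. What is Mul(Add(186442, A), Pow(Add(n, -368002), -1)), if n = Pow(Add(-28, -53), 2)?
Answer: Rational(-622537, 361441) ≈ -1.7224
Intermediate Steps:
n = 6561 (n = Pow(-81, 2) = 6561)
Mul(Add(186442, A), Pow(Add(n, -368002), -1)) = Mul(Add(186442, 436095), Pow(Add(6561, -368002), -1)) = Mul(622537, Pow(-361441, -1)) = Mul(622537, Rational(-1, 361441)) = Rational(-622537, 361441)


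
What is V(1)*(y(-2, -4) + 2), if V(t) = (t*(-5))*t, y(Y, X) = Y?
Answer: 0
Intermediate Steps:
V(t) = -5*t**2 (V(t) = (-5*t)*t = -5*t**2)
V(1)*(y(-2, -4) + 2) = (-5*1**2)*(-2 + 2) = -5*1*0 = -5*0 = 0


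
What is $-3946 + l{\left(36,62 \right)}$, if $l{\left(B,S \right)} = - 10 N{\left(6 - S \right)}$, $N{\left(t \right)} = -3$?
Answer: $-3916$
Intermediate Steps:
$l{\left(B,S \right)} = 30$ ($l{\left(B,S \right)} = \left(-10\right) \left(-3\right) = 30$)
$-3946 + l{\left(36,62 \right)} = -3946 + 30 = -3916$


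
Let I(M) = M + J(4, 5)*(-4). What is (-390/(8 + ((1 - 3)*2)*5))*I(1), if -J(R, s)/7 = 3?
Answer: 5525/2 ≈ 2762.5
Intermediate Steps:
J(R, s) = -21 (J(R, s) = -7*3 = -21)
I(M) = 84 + M (I(M) = M - 21*(-4) = M + 84 = 84 + M)
(-390/(8 + ((1 - 3)*2)*5))*I(1) = (-390/(8 + ((1 - 3)*2)*5))*(84 + 1) = -390/(8 - 2*2*5)*85 = -390/(8 - 4*5)*85 = -390/(8 - 20)*85 = -390/(-12)*85 = -390*(-1/12)*85 = (65/2)*85 = 5525/2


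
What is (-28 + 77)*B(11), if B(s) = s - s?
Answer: 0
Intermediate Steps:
B(s) = 0
(-28 + 77)*B(11) = (-28 + 77)*0 = 49*0 = 0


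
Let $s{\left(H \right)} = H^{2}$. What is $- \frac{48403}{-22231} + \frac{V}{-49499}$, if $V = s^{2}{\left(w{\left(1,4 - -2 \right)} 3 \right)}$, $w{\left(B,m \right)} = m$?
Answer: $\frac{62178641}{1100412269} \approx 0.056505$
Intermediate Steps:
$V = 104976$ ($V = \left(\left(\left(4 - -2\right) 3\right)^{2}\right)^{2} = \left(\left(\left(4 + 2\right) 3\right)^{2}\right)^{2} = \left(\left(6 \cdot 3\right)^{2}\right)^{2} = \left(18^{2}\right)^{2} = 324^{2} = 104976$)
$- \frac{48403}{-22231} + \frac{V}{-49499} = - \frac{48403}{-22231} + \frac{104976}{-49499} = \left(-48403\right) \left(- \frac{1}{22231}\right) + 104976 \left(- \frac{1}{49499}\right) = \frac{48403}{22231} - \frac{104976}{49499} = \frac{62178641}{1100412269}$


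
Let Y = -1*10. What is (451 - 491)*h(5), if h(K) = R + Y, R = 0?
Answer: 400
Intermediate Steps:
Y = -10
h(K) = -10 (h(K) = 0 - 10 = -10)
(451 - 491)*h(5) = (451 - 491)*(-10) = -40*(-10) = 400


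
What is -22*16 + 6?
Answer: -346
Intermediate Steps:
-22*16 + 6 = -352 + 6 = -346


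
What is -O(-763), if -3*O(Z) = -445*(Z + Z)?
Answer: 679070/3 ≈ 2.2636e+5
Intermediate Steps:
O(Z) = 890*Z/3 (O(Z) = -(-445)*(Z + Z)/3 = -(-445)*2*Z/3 = -(-890)*Z/3 = 890*Z/3)
-O(-763) = -890*(-763)/3 = -1*(-679070/3) = 679070/3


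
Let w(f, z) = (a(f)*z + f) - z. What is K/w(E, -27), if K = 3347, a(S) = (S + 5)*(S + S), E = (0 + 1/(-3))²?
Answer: -30123/32 ≈ -941.34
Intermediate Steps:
E = ⅑ (E = (0 - ⅓)² = (-⅓)² = ⅑ ≈ 0.11111)
a(S) = 2*S*(5 + S) (a(S) = (5 + S)*(2*S) = 2*S*(5 + S))
w(f, z) = f - z + 2*f*z*(5 + f) (w(f, z) = ((2*f*(5 + f))*z + f) - z = (2*f*z*(5 + f) + f) - z = (f + 2*f*z*(5 + f)) - z = f - z + 2*f*z*(5 + f))
K/w(E, -27) = 3347/(⅑ - 1*(-27) + 2*(⅑)*(-27)*(5 + ⅑)) = 3347/(⅑ + 27 + 2*(⅑)*(-27)*(46/9)) = 3347/(⅑ + 27 - 92/3) = 3347/(-32/9) = 3347*(-9/32) = -30123/32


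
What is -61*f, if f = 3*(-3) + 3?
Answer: 366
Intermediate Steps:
f = -6 (f = -9 + 3 = -6)
-61*f = -61*(-6) = 366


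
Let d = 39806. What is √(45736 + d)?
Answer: √85542 ≈ 292.48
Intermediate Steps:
√(45736 + d) = √(45736 + 39806) = √85542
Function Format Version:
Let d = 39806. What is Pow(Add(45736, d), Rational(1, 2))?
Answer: Pow(85542, Rational(1, 2)) ≈ 292.48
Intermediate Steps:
Pow(Add(45736, d), Rational(1, 2)) = Pow(Add(45736, 39806), Rational(1, 2)) = Pow(85542, Rational(1, 2))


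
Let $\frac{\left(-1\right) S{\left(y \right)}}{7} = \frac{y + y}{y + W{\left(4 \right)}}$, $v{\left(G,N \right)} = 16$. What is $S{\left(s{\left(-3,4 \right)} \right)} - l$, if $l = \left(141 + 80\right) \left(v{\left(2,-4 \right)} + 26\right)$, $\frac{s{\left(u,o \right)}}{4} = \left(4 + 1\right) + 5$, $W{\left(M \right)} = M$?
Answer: $- \frac{102242}{11} \approx -9294.7$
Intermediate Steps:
$s{\left(u,o \right)} = 40$ ($s{\left(u,o \right)} = 4 \left(\left(4 + 1\right) + 5\right) = 4 \left(5 + 5\right) = 4 \cdot 10 = 40$)
$S{\left(y \right)} = - \frac{14 y}{4 + y}$ ($S{\left(y \right)} = - 7 \frac{y + y}{y + 4} = - 7 \frac{2 y}{4 + y} = - \frac{14 y}{4 + y}$)
$l = 9282$ ($l = \left(141 + 80\right) \left(16 + 26\right) = 221 \cdot 42 = 9282$)
$S{\left(s{\left(-3,4 \right)} \right)} - l = \left(-14\right) 40 \frac{1}{4 + 40} - 9282 = \left(-14\right) 40 \cdot \frac{1}{44} - 9282 = - \frac{140}{11} - 9282 = - \frac{102242}{11}$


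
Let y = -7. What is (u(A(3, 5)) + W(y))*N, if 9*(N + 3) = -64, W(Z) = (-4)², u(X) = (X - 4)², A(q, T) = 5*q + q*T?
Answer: -62972/9 ≈ -6996.9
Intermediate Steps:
A(q, T) = 5*q + T*q
u(X) = (-4 + X)²
W(Z) = 16
N = -91/9 (N = -3 + (⅑)*(-64) = -3 - 64/9 = -91/9 ≈ -10.111)
(u(A(3, 5)) + W(y))*N = ((-4 + 3*(5 + 5))² + 16)*(-91/9) = ((-4 + 3*10)² + 16)*(-91/9) = ((-4 + 30)² + 16)*(-91/9) = (26² + 16)*(-91/9) = (676 + 16)*(-91/9) = 692*(-91/9) = -62972/9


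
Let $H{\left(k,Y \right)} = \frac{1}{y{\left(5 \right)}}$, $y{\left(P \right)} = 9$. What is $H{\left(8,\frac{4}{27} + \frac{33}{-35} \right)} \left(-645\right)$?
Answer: $- \frac{215}{3} \approx -71.667$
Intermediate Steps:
$H{\left(k,Y \right)} = \frac{1}{9}$
$H{\left(8,\frac{4}{27} + \frac{33}{-35} \right)} \left(-645\right) = \frac{1}{9} \left(-645\right) = - \frac{215}{3}$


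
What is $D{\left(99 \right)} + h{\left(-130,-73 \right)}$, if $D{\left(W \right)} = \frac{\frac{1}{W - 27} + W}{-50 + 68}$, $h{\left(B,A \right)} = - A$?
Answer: $\frac{101737}{1296} \approx 78.501$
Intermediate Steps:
$D{\left(W \right)} = \frac{W}{18} + \frac{1}{18 \left(-27 + W\right)}$ ($D{\left(W \right)} = \frac{\frac{1}{-27 + W} + W}{18} = \left(W + \frac{1}{-27 + W}\right) \frac{1}{18} = \frac{W}{18} + \frac{1}{18 \left(-27 + W\right)}$)
$D{\left(99 \right)} + h{\left(-130,-73 \right)} = \frac{1 + 99^{2} - 2673}{18 \left(-27 + 99\right)} - -73 = \frac{1 + 9801 - 2673}{18 \cdot 72} + 73 = \frac{1}{18} \cdot \frac{1}{72} \cdot 7129 + 73 = \frac{7129}{1296} + 73 = \frac{101737}{1296}$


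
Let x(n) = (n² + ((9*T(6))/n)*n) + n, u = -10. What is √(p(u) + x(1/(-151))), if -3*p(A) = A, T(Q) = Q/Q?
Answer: √2529561/453 ≈ 3.5109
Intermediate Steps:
T(Q) = 1
p(A) = -A/3
x(n) = 9 + n + n² (x(n) = (n² + ((9*1)/n)*n) + n = (n² + (9/n)*n) + n = (n² + 9) + n = (9 + n²) + n = 9 + n + n²)
√(p(u) + x(1/(-151))) = √(-⅓*(-10) + (9 + 1/(-151) + (1/(-151))²)) = √(10/3 + (9 - 1/151 + (-1/151)²)) = √(10/3 + (9 - 1/151 + 1/22801)) = √(10/3 + 205059/22801) = √(843187/68403) = √2529561/453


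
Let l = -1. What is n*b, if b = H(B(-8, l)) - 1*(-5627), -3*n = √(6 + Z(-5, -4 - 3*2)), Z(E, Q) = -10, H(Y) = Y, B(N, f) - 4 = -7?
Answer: -11248*I/3 ≈ -3749.3*I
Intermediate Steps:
B(N, f) = -3 (B(N, f) = 4 - 7 = -3)
n = -2*I/3 (n = -√(6 - 10)/3 = -2*I/3 ≈ -0.66667*I)
b = 5624 (b = -3 - 1*(-5627) = -3 + 5627 = 5624)
n*b = -2*I/3*5624 = -11248*I/3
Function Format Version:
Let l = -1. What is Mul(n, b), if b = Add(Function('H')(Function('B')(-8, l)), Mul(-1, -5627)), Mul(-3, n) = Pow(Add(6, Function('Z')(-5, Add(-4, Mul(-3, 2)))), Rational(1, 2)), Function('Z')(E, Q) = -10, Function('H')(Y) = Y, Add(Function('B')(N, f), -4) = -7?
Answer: Mul(Rational(-11248, 3), I) ≈ Mul(-3749.3, I)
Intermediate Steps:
Function('B')(N, f) = -3 (Function('B')(N, f) = Add(4, -7) = -3)
n = Mul(Rational(-2, 3), I) (n = Mul(Rational(-1, 3), Pow(Add(6, -10), Rational(1, 2))) = Mul(Rational(-1, 3), Pow(-4, Rational(1, 2))) = Mul(Rational(-1, 3), Mul(2, I)) = Mul(Rational(-2, 3), I) ≈ Mul(-0.66667, I))
b = 5624 (b = Add(-3, Mul(-1, -5627)) = Add(-3, 5627) = 5624)
Mul(n, b) = Mul(Mul(Rational(-2, 3), I), 5624) = Mul(Rational(-11248, 3), I)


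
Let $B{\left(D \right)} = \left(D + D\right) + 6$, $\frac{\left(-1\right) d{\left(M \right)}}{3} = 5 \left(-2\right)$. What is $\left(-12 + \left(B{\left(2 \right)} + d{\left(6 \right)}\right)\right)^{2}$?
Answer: $784$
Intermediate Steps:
$d{\left(M \right)} = 30$ ($d{\left(M \right)} = - 3 \cdot 5 \left(-2\right) = \left(-3\right) \left(-10\right) = 30$)
$B{\left(D \right)} = 6 + 2 D$ ($B{\left(D \right)} = 2 D + 6 = 6 + 2 D$)
$\left(-12 + \left(B{\left(2 \right)} + d{\left(6 \right)}\right)\right)^{2} = \left(-12 + \left(\left(6 + 2 \cdot 2\right) + 30\right)\right)^{2} = \left(-12 + \left(\left(6 + 4\right) + 30\right)\right)^{2} = \left(-12 + \left(10 + 30\right)\right)^{2} = \left(-12 + 40\right)^{2} = 28^{2} = 784$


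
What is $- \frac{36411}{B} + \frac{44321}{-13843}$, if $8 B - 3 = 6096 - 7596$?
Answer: $\frac{1321983749}{6907657} \approx 191.38$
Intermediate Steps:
$B = - \frac{1497}{8}$ ($B = \frac{3}{8} + \frac{6096 - 7596}{8} = \frac{3}{8} + \frac{1}{8} \left(-1500\right) = \frac{3}{8} - \frac{375}{2} = - \frac{1497}{8} \approx -187.13$)
$- \frac{36411}{B} + \frac{44321}{-13843} = - \frac{36411}{- \frac{1497}{8}} + \frac{44321}{-13843} = \left(-36411\right) \left(- \frac{8}{1497}\right) + 44321 \left(- \frac{1}{13843}\right) = \frac{97096}{499} - \frac{44321}{13843} = \frac{1321983749}{6907657}$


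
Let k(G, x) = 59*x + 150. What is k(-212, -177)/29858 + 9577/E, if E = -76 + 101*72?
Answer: 105940819/107429084 ≈ 0.98615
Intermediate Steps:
k(G, x) = 150 + 59*x
E = 7196 (E = -76 + 7272 = 7196)
k(-212, -177)/29858 + 9577/E = (150 + 59*(-177))/29858 + 9577/7196 = (150 - 10443)*(1/29858) + 9577*(1/7196) = -10293*1/29858 + 9577/7196 = -10293/29858 + 9577/7196 = 105940819/107429084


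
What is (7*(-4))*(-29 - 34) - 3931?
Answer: -2167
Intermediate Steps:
(7*(-4))*(-29 - 34) - 3931 = -28*(-63) - 3931 = 1764 - 3931 = -2167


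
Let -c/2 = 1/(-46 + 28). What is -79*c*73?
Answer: -5767/9 ≈ -640.78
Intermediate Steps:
c = 1/9 (c = -2/(-46 + 28) = -2/(-18) = -2*(-1/18) = 1/9 ≈ 0.11111)
-79*c*73 = -79*1/9*73 = -79/9*73 = -5767/9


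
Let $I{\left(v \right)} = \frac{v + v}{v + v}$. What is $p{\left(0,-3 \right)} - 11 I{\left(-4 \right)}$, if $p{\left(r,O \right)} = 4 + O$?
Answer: $-10$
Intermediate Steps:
$I{\left(v \right)} = 1$ ($I{\left(v \right)} = \frac{2 v}{2 v} = 2 v \frac{1}{2 v} = 1$)
$p{\left(0,-3 \right)} - 11 I{\left(-4 \right)} = \left(4 - 3\right) - 11 = 1 - 11 = -10$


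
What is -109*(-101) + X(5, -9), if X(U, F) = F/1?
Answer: 11000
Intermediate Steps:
X(U, F) = F (X(U, F) = F*1 = F)
-109*(-101) + X(5, -9) = -109*(-101) - 9 = 11009 - 9 = 11000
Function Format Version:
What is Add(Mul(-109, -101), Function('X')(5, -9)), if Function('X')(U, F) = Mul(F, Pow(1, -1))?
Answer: 11000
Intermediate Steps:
Function('X')(U, F) = F (Function('X')(U, F) = Mul(F, 1) = F)
Add(Mul(-109, -101), Function('X')(5, -9)) = Add(Mul(-109, -101), -9) = Add(11009, -9) = 11000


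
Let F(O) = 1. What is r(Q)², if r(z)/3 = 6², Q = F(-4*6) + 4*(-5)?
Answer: 11664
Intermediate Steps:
Q = -19 (Q = 1 + 4*(-5) = 1 - 20 = -19)
r(z) = 108 (r(z) = 3*6² = 3*36 = 108)
r(Q)² = 108² = 11664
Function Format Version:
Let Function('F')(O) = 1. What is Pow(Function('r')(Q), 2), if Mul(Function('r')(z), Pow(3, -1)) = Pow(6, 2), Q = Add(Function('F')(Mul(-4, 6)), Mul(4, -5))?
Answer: 11664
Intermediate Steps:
Q = -19 (Q = Add(1, Mul(4, -5)) = Add(1, -20) = -19)
Function('r')(z) = 108 (Function('r')(z) = Mul(3, Pow(6, 2)) = Mul(3, 36) = 108)
Pow(Function('r')(Q), 2) = Pow(108, 2) = 11664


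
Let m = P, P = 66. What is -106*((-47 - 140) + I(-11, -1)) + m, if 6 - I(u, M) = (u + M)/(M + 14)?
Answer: 249004/13 ≈ 19154.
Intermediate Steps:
I(u, M) = 6 - (M + u)/(14 + M) (I(u, M) = 6 - (u + M)/(M + 14) = 6 - (M + u)/(14 + M))
m = 66
-106*((-47 - 140) + I(-11, -1)) + m = -106*((-47 - 140) + (84 - 1*(-11) + 5*(-1))/(14 - 1)) + 66 = -106*(-187 + (84 + 11 - 5)/13) + 66 = -106*(-187 + (1/13)*90) + 66 = -106*(-187 + 90/13) + 66 = -106*(-2341/13) + 66 = 248146/13 + 66 = 249004/13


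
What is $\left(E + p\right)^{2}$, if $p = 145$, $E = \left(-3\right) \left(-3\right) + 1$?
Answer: $24025$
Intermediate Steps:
$E = 10$ ($E = 9 + 1 = 10$)
$\left(E + p\right)^{2} = \left(10 + 145\right)^{2} = 155^{2} = 24025$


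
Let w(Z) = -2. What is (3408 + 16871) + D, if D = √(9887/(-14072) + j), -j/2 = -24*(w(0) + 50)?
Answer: 20279 + √114025419518/7036 ≈ 20327.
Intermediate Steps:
j = 2304 (j = -(-48)*(-2 + 50) = -(-48)*48 = -2*(-1152) = 2304)
D = √114025419518/7036 (D = √(9887/(-14072) + 2304) = √(9887*(-1/14072) + 2304) = √(-9887/14072 + 2304) = √(32412001/14072) = √114025419518/7036 ≈ 47.993)
(3408 + 16871) + D = (3408 + 16871) + √114025419518/7036 = 20279 + √114025419518/7036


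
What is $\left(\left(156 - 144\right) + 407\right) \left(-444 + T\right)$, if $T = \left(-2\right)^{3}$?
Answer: $-189388$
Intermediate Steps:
$T = -8$
$\left(\left(156 - 144\right) + 407\right) \left(-444 + T\right) = \left(\left(156 - 144\right) + 407\right) \left(-444 - 8\right) = \left(\left(156 - 144\right) + 407\right) \left(-452\right) = \left(12 + 407\right) \left(-452\right) = 419 \left(-452\right) = -189388$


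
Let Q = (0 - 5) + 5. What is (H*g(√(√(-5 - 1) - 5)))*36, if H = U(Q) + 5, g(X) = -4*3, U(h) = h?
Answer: -2160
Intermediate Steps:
Q = 0 (Q = -5 + 5 = 0)
g(X) = -12
H = 5 (H = 0 + 5 = 5)
(H*g(√(√(-5 - 1) - 5)))*36 = (5*(-12))*36 = -60*36 = -2160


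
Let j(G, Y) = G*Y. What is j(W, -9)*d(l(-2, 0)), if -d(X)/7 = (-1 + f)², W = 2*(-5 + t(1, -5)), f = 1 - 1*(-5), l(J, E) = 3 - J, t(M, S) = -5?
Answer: -31500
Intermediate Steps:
f = 6 (f = 1 + 5 = 6)
W = -20 (W = 2*(-5 - 5) = 2*(-10) = -20)
d(X) = -175 (d(X) = -7*(-1 + 6)² = -7*5² = -7*25 = -175)
j(W, -9)*d(l(-2, 0)) = -20*(-9)*(-175) = 180*(-175) = -31500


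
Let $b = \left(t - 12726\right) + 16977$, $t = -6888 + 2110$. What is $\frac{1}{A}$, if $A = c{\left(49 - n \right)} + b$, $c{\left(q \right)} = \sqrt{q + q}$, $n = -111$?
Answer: $- \frac{527}{277409} - \frac{8 \sqrt{5}}{277409} \approx -0.0019642$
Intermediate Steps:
$t = -4778$
$c{\left(q \right)} = \sqrt{2} \sqrt{q}$ ($c{\left(q \right)} = \sqrt{2 q} = \sqrt{2} \sqrt{q}$)
$b = -527$ ($b = \left(-4778 - 12726\right) + 16977 = -17504 + 16977 = -527$)
$A = -527 + 8 \sqrt{5}$ ($A = \sqrt{2} \sqrt{49 - -111} - 527 = \sqrt{2} \sqrt{49 + 111} - 527 = \sqrt{2} \sqrt{160} - 527 = \sqrt{2} \cdot 4 \sqrt{10} - 527 = 8 \sqrt{5} - 527 = -527 + 8 \sqrt{5} \approx -509.11$)
$\frac{1}{A} = \frac{1}{-527 + 8 \sqrt{5}}$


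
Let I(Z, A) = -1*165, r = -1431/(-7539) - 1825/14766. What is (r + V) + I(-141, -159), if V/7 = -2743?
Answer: -718610891471/37106958 ≈ -19366.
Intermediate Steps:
r = 2457157/37106958 (r = -1431*(-1/7539) - 1825*1/14766 = 477/2513 - 1825/14766 = 2457157/37106958 ≈ 0.066218)
I(Z, A) = -165
V = -19201 (V = 7*(-2743) = -19201)
(r + V) + I(-141, -159) = (2457157/37106958 - 19201) - 165 = -712488243401/37106958 - 165 = -718610891471/37106958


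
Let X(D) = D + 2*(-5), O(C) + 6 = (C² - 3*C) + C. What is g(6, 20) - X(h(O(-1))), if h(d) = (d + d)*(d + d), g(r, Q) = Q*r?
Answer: 94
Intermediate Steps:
O(C) = -6 + C² - 2*C (O(C) = -6 + ((C² - 3*C) + C) = -6 + (C² - 2*C) = -6 + C² - 2*C)
h(d) = 4*d² (h(d) = (2*d)*(2*d) = 4*d²)
X(D) = -10 + D (X(D) = D - 10 = -10 + D)
g(6, 20) - X(h(O(-1))) = 20*6 - (-10 + 4*(-6 + (-1)² - 2*(-1))²) = 120 - (-10 + 4*(-6 + 1 + 2)²) = 120 - (-10 + 4*(-3)²) = 120 - (-10 + 4*9) = 120 - (-10 + 36) = 120 - 1*26 = 120 - 26 = 94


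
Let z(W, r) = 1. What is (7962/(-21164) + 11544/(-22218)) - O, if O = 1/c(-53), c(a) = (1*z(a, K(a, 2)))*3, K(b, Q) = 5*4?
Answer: -144489379/117555438 ≈ -1.2291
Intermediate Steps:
K(b, Q) = 20
c(a) = 3 (c(a) = (1*1)*3 = 1*3 = 3)
O = ⅓ (O = 1/3 = ⅓ ≈ 0.33333)
(7962/(-21164) + 11544/(-22218)) - O = (7962/(-21164) + 11544/(-22218)) - 1*⅓ = (7962*(-1/21164) + 11544*(-1/22218)) - ⅓ = (-3981/10582 - 1924/3703) - ⅓ = -35101411/39185146 - ⅓ = -144489379/117555438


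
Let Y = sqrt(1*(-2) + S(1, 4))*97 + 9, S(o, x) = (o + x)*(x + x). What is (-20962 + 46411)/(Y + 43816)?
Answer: 1115302425/1920273083 - 2468553*sqrt(38)/1920273083 ≈ 0.57288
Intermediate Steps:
S(o, x) = 2*x*(o + x) (S(o, x) = (o + x)*(2*x) = 2*x*(o + x))
Y = 9 + 97*sqrt(38) (Y = sqrt(1*(-2) + 2*4*(1 + 4))*97 + 9 = sqrt(-2 + 2*4*5)*97 + 9 = sqrt(-2 + 40)*97 + 9 = sqrt(38)*97 + 9 = 97*sqrt(38) + 9 = 9 + 97*sqrt(38) ≈ 606.95)
(-20962 + 46411)/(Y + 43816) = (-20962 + 46411)/((9 + 97*sqrt(38)) + 43816) = 25449/(43825 + 97*sqrt(38))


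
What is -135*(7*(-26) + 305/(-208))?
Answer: 5151735/208 ≈ 24768.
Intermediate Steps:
-135*(7*(-26) + 305/(-208)) = -135*(-182 + 305*(-1/208)) = -135*(-182 - 305/208) = -135*(-38161/208) = 5151735/208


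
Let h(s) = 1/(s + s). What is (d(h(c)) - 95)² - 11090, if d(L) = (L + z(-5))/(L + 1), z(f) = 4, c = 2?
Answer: -67486/25 ≈ -2699.4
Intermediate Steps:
h(s) = 1/(2*s)
d(L) = (4 + L)/(1 + L) (d(L) = (L + 4)/(L + 1) = (4 + L)/(1 + L))
(d(h(c)) - 95)² - 11090 = ((4 + (½)/2)/(1 + (½)/2) - 95)² - 11090 = ((4 + (½)*(½))/(1 + (½)*(½)) - 95)² - 11090 = ((4 + ¼)/(1 + ¼) - 95)² - 11090 = ((17/4)/(5/4) - 95)² - 11090 = ((⅘)*(17/4) - 95)² - 11090 = (17/5 - 95)² - 11090 = (-458/5)² - 11090 = 209764/25 - 11090 = -67486/25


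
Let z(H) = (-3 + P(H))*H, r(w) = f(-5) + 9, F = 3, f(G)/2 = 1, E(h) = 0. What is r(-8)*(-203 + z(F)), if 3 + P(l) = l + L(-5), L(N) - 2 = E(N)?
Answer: -2266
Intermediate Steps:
f(G) = 2 (f(G) = 2*1 = 2)
L(N) = 2 (L(N) = 2 + 0 = 2)
P(l) = -1 + l (P(l) = -3 + (l + 2) = -3 + (2 + l) = -1 + l)
r(w) = 11 (r(w) = 2 + 9 = 11)
z(H) = H*(-4 + H) (z(H) = (-3 + (-1 + H))*H = (-4 + H)*H = H*(-4 + H))
r(-8)*(-203 + z(F)) = 11*(-203 + 3*(-4 + 3)) = 11*(-203 + 3*(-1)) = 11*(-203 - 3) = 11*(-206) = -2266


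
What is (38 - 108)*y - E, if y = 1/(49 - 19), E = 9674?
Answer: -29029/3 ≈ -9676.3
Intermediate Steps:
y = 1/30 ≈ 0.033333
(38 - 108)*y - E = (38 - 108)*(1/30) - 1*9674 = -70*1/30 - 9674 = -7/3 - 9674 = -29029/3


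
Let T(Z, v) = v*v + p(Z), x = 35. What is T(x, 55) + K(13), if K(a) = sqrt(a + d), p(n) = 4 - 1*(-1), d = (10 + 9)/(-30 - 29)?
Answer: 3030 + 2*sqrt(11033)/59 ≈ 3033.6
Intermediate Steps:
d = -19/59 (d = 19/(-59) = 19*(-1/59) = -19/59 ≈ -0.32203)
p(n) = 5 (p(n) = 4 + 1 = 5)
K(a) = sqrt(-19/59 + a) (K(a) = sqrt(a - 19/59) = sqrt(-19/59 + a))
T(Z, v) = 5 + v**2 (T(Z, v) = v*v + 5 = v**2 + 5 = 5 + v**2)
T(x, 55) + K(13) = (5 + 55**2) + sqrt(-1121 + 3481*13)/59 = (5 + 3025) + sqrt(-1121 + 45253)/59 = 3030 + sqrt(44132)/59 = 3030 + (2*sqrt(11033))/59 = 3030 + 2*sqrt(11033)/59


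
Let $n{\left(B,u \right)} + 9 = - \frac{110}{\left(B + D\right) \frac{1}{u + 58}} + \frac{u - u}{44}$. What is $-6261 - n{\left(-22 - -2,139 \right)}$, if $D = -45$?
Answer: $- \frac{85610}{13} \approx -6585.4$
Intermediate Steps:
$n{\left(B,u \right)} = -9 - \frac{110 \left(58 + u\right)}{-45 + B}$ ($n{\left(B,u \right)} = -9 + \left(- \frac{110}{\left(B - 45\right) \frac{1}{u + 58}} + \frac{u - u}{44}\right) = -9 + \left(- \frac{110}{\left(-45 + B\right) \frac{1}{58 + u}} + 0 \cdot \frac{1}{44}\right) = -9 + \left(- \frac{110}{\frac{1}{58 + u} \left(-45 + B\right)} + 0\right) = -9 + \left(- 110 \frac{58 + u}{-45 + B} + 0\right) = -9 + \left(- \frac{110 \left(58 + u\right)}{-45 + B} + 0\right) = -9 - \frac{110 \left(58 + u\right)}{-45 + B}$)
$-6261 - n{\left(-22 - -2,139 \right)} = -6261 - \frac{-5975 - 15290 - 9 \left(-22 - -2\right)}{-45 - 20} = -6261 - \frac{-5975 - 15290 - 9 \left(-22 + 2\right)}{-45 + \left(-22 + 2\right)} = -6261 - \frac{-5975 - 15290 - -180}{-45 - 20} = -6261 - \frac{-5975 - 15290 + 180}{-65} = -6261 - \left(- \frac{1}{65}\right) \left(-21085\right) = -6261 - \frac{4217}{13} = - \frac{85610}{13}$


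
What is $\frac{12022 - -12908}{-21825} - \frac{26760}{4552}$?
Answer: $- \frac{1937551}{275965} \approx -7.021$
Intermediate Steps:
$\frac{12022 - -12908}{-21825} - \frac{26760}{4552} = \left(12022 + 12908\right) \left(- \frac{1}{21825}\right) - \frac{3345}{569} = 24930 \left(- \frac{1}{21825}\right) - \frac{3345}{569} = - \frac{554}{485} - \frac{3345}{569} = - \frac{1937551}{275965}$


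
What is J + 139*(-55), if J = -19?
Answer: -7664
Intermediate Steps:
J + 139*(-55) = -19 + 139*(-55) = -19 - 7645 = -7664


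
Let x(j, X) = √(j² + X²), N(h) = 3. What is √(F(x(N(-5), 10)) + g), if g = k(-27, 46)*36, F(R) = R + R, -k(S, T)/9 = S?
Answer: √(8748 + 2*√109) ≈ 93.642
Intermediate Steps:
k(S, T) = -9*S
x(j, X) = √(X² + j²)
F(R) = 2*R
g = 8748 (g = -9*(-27)*36 = 243*36 = 8748)
√(F(x(N(-5), 10)) + g) = √(2*√(10² + 3²) + 8748) = √(2*√(100 + 9) + 8748) = √(2*√109 + 8748) = √(8748 + 2*√109)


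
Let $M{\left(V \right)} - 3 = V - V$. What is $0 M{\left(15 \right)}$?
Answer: $0$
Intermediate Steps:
$M{\left(V \right)} = 3$ ($M{\left(V \right)} = 3 + \left(V - V\right) = 3 + 0 = 3$)
$0 M{\left(15 \right)} = 0 \cdot 3 = 0$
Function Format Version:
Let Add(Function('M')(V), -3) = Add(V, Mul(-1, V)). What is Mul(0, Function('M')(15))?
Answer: 0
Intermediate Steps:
Function('M')(V) = 3 (Function('M')(V) = Add(3, Add(V, Mul(-1, V))) = Add(3, 0) = 3)
Mul(0, Function('M')(15)) = Mul(0, 3) = 0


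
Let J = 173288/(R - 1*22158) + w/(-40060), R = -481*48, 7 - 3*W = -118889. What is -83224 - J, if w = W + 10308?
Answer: -3770971396093/45313869 ≈ -83219.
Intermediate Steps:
W = 39632 (W = 7/3 - ⅓*(-118889) = 7/3 + 118889/3 = 39632)
R = -23088
w = 49940 (w = 39632 + 10308 = 49940)
J = -230037563/45313869 (J = 173288/(-23088 - 1*22158) + 49940/(-40060) = 173288/(-23088 - 22158) + 49940*(-1/40060) = 173288/(-45246) - 2497/2003 = 173288*(-1/45246) - 2497/2003 = -86644/22623 - 2497/2003 = -230037563/45313869 ≈ -5.0765)
-83224 - J = -83224 - 1*(-230037563/45313869) = -83224 + 230037563/45313869 = -3770971396093/45313869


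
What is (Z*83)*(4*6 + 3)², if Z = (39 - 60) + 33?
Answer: 726084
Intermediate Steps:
Z = 12 (Z = -21 + 33 = 12)
(Z*83)*(4*6 + 3)² = (12*83)*(4*6 + 3)² = 996*(24 + 3)² = 996*27² = 996*729 = 726084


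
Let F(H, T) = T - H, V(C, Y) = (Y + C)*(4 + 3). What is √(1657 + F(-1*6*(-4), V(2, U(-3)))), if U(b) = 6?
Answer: √1689 ≈ 41.097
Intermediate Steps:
V(C, Y) = 7*C + 7*Y (V(C, Y) = (C + Y)*7 = 7*C + 7*Y)
√(1657 + F(-1*6*(-4), V(2, U(-3)))) = √(1657 + ((7*2 + 7*6) - (-1*6)*(-4))) = √(1657 + ((14 + 42) - (-6)*(-4))) = √(1657 + (56 - 1*24)) = √(1657 + (56 - 24)) = √(1657 + 32) = √1689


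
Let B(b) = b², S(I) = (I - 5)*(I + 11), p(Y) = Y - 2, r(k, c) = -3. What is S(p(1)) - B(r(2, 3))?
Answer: -69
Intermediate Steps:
p(Y) = -2 + Y
S(I) = (-5 + I)*(11 + I)
S(p(1)) - B(r(2, 3)) = (-55 + (-2 + 1)² + 6*(-2 + 1)) - 1*(-3)² = (-55 + (-1)² + 6*(-1)) - 1*9 = (-55 + 1 - 6) - 9 = -60 - 9 = -69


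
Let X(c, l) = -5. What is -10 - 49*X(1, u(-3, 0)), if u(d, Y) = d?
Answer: 235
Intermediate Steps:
-10 - 49*X(1, u(-3, 0)) = -10 - 49*(-5) = -10 + 245 = 235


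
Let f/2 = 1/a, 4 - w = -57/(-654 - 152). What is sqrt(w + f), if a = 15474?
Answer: sqrt(152806765945470)/6236022 ≈ 1.9823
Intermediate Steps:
w = 3167/806 (w = 4 - (-57)/(-654 - 152) = 4 - (-57)/(-806) = 4 - (-57)*(-1)/806 = 4 - 1*57/806 = 4 - 57/806 = 3167/806 ≈ 3.9293)
f = 1/7737 (f = 2/15474 = 2*(1/15474) = 1/7737 ≈ 0.00012925)
sqrt(w + f) = sqrt(3167/806 + 1/7737) = sqrt(24503885/6236022) = sqrt(152806765945470)/6236022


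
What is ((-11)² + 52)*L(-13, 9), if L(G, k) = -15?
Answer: -2595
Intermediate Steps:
((-11)² + 52)*L(-13, 9) = ((-11)² + 52)*(-15) = (121 + 52)*(-15) = 173*(-15) = -2595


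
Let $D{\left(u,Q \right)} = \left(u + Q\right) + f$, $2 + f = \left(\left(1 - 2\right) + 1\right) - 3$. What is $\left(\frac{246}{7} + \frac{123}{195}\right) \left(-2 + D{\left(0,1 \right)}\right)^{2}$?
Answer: $\frac{585972}{455} \approx 1287.8$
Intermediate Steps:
$f = -5$ ($f = -2 + \left(\left(\left(1 - 2\right) + 1\right) - 3\right) = -2 + \left(\left(-1 + 1\right) - 3\right) = -2 + \left(0 - 3\right) = -2 - 3 = -5$)
$D{\left(u,Q \right)} = -5 + Q + u$ ($D{\left(u,Q \right)} = \left(u + Q\right) - 5 = \left(Q + u\right) - 5 = -5 + Q + u$)
$\left(\frac{246}{7} + \frac{123}{195}\right) \left(-2 + D{\left(0,1 \right)}\right)^{2} = \left(\frac{246}{7} + \frac{123}{195}\right) \left(-2 + \left(-5 + 1 + 0\right)\right)^{2} = \left(246 \cdot \frac{1}{7} + 123 \cdot \frac{1}{195}\right) \left(-2 - 4\right)^{2} = \left(\frac{246}{7} + \frac{41}{65}\right) \left(-6\right)^{2} = \frac{16277}{455} \cdot 36 = \frac{585972}{455}$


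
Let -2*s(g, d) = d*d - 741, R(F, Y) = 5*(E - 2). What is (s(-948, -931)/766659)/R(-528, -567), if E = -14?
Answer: 43301/6133272 ≈ 0.0070600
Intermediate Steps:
R(F, Y) = -80 (R(F, Y) = 5*(-14 - 2) = 5*(-16) = -80)
s(g, d) = 741/2 - d²/2 (s(g, d) = -(d*d - 741)/2 = -(d² - 741)/2 = -(-741 + d²)/2 = 741/2 - d²/2)
(s(-948, -931)/766659)/R(-528, -567) = ((741/2 - ½*(-931)²)/766659)/(-80) = ((741/2 - ½*866761)*(1/766659))*(-1/80) = ((741/2 - 866761/2)*(1/766659))*(-1/80) = -433010*1/766659*(-1/80) = -433010/766659*(-1/80) = 43301/6133272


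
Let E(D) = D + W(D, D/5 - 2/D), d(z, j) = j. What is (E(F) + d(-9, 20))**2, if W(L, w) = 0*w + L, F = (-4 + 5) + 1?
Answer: 576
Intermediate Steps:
F = 2 (F = 1 + 1 = 2)
W(L, w) = L (W(L, w) = 0 + L = L)
E(D) = 2*D (E(D) = D + D = 2*D)
(E(F) + d(-9, 20))**2 = (2*2 + 20)**2 = (4 + 20)**2 = 24**2 = 576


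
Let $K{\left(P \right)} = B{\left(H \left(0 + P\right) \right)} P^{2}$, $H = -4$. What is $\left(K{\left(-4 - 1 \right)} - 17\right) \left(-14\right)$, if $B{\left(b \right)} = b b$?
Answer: $-139762$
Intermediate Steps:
$B{\left(b \right)} = b^{2}$
$K{\left(P \right)} = 16 P^{4}$ ($K{\left(P \right)} = \left(- 4 \left(0 + P\right)\right)^{2} P^{2} = \left(- 4 P\right)^{2} P^{2} = 16 P^{2} P^{2} = 16 P^{4}$)
$\left(K{\left(-4 - 1 \right)} - 17\right) \left(-14\right) = \left(16 \left(-4 - 1\right)^{4} - 17\right) \left(-14\right) = \left(16 \left(-5\right)^{4} - 17\right) \left(-14\right) = \left(16 \cdot 625 - 17\right) \left(-14\right) = \left(10000 - 17\right) \left(-14\right) = 9983 \left(-14\right) = -139762$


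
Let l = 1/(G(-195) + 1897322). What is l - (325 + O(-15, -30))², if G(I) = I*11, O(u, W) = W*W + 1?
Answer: -2848595064451/1895177 ≈ -1.5031e+6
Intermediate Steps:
O(u, W) = 1 + W² (O(u, W) = W² + 1 = 1 + W²)
G(I) = 11*I
l = 1/1895177 (l = 1/(11*(-195) + 1897322) = 1/(-2145 + 1897322) = 1/1895177 ≈ 5.2766e-7)
l - (325 + O(-15, -30))² = 1/1895177 - (325 + (1 + (-30)²))² = 1/1895177 - (325 + (1 + 900))² = 1/1895177 - (325 + 901)² = 1/1895177 - 1*1226² = 1/1895177 - 1*1503076 = 1/1895177 - 1503076 = -2848595064451/1895177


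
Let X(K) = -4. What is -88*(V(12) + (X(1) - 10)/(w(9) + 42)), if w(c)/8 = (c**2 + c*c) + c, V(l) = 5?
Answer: -309584/705 ≈ -439.13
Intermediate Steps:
w(c) = 8*c + 16*c**2 (w(c) = 8*((c**2 + c*c) + c) = 8*((c**2 + c**2) + c) = 8*(2*c**2 + c) = 8*(c + 2*c**2) = 8*c + 16*c**2)
-88*(V(12) + (X(1) - 10)/(w(9) + 42)) = -88*(5 + (-4 - 10)/(8*9*(1 + 2*9) + 42)) = -88*(5 - 14/(8*9*(1 + 18) + 42)) = -88*(5 - 14/(8*9*19 + 42)) = -88*(5 - 14/(1368 + 42)) = -88*(5 - 14/1410) = -88*(5 - 14*1/1410) = -88*(5 - 7/705) = -88*3518/705 = -309584/705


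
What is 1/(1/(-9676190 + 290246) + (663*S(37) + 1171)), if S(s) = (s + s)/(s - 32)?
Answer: 46929720/515447886643 ≈ 9.1046e-5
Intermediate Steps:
S(s) = 2*s/(-32 + s) (S(s) = (2*s)/(-32 + s) = 2*s/(-32 + s))
1/(1/(-9676190 + 290246) + (663*S(37) + 1171)) = 1/(1/(-9676190 + 290246) + (663*(2*37/(-32 + 37)) + 1171)) = 1/(1/(-9385944) + (663*(2*37/5) + 1171)) = 1/(-1/9385944 + (663*(2*37*(⅕)) + 1171)) = 1/(-1/9385944 + (663*(74/5) + 1171)) = 1/(-1/9385944 + (49062/5 + 1171)) = 1/(-1/9385944 + 54917/5) = 1/(515447886643/46929720) = 46929720/515447886643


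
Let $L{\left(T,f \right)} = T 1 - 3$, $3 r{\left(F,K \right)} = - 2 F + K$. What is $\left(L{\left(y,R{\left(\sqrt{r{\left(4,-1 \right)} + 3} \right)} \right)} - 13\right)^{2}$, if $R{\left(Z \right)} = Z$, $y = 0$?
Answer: $256$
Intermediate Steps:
$r{\left(F,K \right)} = - \frac{2 F}{3} + \frac{K}{3}$ ($r{\left(F,K \right)} = \frac{- 2 F + K}{3} = \frac{K - 2 F}{3} = - \frac{2 F}{3} + \frac{K}{3}$)
$L{\left(T,f \right)} = -3 + T$ ($L{\left(T,f \right)} = T - 3 = -3 + T$)
$\left(L{\left(y,R{\left(\sqrt{r{\left(4,-1 \right)} + 3} \right)} \right)} - 13\right)^{2} = \left(\left(-3 + 0\right) - 13\right)^{2} = \left(-3 - 13\right)^{2} = \left(-16\right)^{2} = 256$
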